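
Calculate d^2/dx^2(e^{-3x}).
9 e^{- 3 x}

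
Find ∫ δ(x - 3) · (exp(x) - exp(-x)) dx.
2 \sinh{\left(3 \right)}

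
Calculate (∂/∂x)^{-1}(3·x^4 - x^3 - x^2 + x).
\frac{3 x^{5}}{5} - \frac{x^{4}}{4} - \frac{x^{3}}{3} + \frac{x^{2}}{2}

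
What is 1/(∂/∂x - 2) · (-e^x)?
e^{x}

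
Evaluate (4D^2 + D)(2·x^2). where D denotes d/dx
4 x + 16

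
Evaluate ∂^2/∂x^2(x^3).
6 x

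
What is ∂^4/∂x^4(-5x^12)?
- 59400 x^{8}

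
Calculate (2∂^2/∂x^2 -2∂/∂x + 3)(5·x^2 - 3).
15 x^{2} - 20 x + 11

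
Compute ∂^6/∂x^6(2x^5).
0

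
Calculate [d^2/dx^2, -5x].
-10\frac{d}{dx}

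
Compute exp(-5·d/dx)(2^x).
2^{x - 5}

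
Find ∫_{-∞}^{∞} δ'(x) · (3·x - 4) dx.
-3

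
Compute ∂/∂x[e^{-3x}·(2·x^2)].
2 x \left(2 - 3 x\right) e^{- 3 x}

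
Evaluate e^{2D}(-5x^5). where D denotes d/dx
- 5 x^{5} - 50 x^{4} - 200 x^{3} - 400 x^{2} - 400 x - 160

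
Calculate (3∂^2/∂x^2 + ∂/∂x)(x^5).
5 x^{3} \left(x + 12\right)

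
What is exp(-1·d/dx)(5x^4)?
5 x^{4} - 20 x^{3} + 30 x^{2} - 20 x + 5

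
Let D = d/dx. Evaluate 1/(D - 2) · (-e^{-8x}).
\frac{e^{- 8 x}}{10}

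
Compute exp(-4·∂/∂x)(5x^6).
5 x^{6} - 120 x^{5} + 1200 x^{4} - 6400 x^{3} + 19200 x^{2} - 30720 x + 20480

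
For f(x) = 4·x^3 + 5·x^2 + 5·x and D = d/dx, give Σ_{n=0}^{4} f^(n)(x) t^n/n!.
4 t^{3} + t^{2} \left(12 x + 5\right) + t \left(12 x^{2} + 10 x + 5\right) + 4 x^{3} + 5 x^{2} + 5 x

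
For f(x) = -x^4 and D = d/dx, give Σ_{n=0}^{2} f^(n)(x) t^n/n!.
x^{2} \left(- 6 t^{2} - 4 t x - x^{2}\right)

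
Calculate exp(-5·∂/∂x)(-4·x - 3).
17 - 4 x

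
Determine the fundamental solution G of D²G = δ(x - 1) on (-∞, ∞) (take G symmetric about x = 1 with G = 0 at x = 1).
\frac{|x - 1|}{2}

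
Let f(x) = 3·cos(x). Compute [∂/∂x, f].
- 3 \sin{\left(x \right)}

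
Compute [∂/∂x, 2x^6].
12 x^{5}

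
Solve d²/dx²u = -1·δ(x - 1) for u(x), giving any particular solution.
-\frac{|x - 1|}{2}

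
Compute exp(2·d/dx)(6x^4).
6 x^{4} + 48 x^{3} + 144 x^{2} + 192 x + 96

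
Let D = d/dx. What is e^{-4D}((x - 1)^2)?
x^{2} - 10 x + 25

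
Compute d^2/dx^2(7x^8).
392 x^{6}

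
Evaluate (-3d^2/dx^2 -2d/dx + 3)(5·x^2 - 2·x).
15 x^{2} - 26 x - 26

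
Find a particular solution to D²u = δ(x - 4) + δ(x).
\frac{|x - 4|}{2} + \frac{|x|}{2}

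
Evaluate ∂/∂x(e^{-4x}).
- 4 e^{- 4 x}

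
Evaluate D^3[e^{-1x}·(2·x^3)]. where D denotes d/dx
2 \left(- x^{3} + 9 x^{2} - 18 x + 6\right) e^{- x}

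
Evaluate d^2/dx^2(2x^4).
24 x^{2}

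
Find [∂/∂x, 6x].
6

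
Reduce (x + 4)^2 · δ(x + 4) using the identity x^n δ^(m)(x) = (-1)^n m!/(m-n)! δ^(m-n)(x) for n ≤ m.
0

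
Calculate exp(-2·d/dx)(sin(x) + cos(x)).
\sqrt{2} \cos{\left(- x + \frac{\pi}{4} + 2 \right)}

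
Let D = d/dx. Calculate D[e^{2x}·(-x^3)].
x^{2} \left(- 2 x - 3\right) e^{2 x}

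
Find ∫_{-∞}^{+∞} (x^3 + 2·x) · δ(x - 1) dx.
3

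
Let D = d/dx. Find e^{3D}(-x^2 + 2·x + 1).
- x^{2} - 4 x - 2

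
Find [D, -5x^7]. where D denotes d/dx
- 35 x^{6}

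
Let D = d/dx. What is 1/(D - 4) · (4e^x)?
- \frac{4 e^{x}}{3}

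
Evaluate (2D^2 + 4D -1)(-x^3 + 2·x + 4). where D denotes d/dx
x^{3} - 12 x^{2} - 14 x + 4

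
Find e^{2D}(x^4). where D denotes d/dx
x^{4} + 8 x^{3} + 24 x^{2} + 32 x + 16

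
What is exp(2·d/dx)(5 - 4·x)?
- 4 x - 3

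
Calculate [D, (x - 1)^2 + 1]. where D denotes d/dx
2 x - 2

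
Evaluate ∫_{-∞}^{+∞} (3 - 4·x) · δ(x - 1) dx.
-1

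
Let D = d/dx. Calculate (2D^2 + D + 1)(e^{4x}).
37 e^{4 x}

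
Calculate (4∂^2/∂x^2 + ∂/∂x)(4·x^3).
12 x \left(x + 8\right)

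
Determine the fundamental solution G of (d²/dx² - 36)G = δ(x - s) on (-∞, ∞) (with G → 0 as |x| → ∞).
-\frac{e^{-6|x-s|}}{12}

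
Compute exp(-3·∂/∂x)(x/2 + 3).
\frac{x}{2} + \frac{3}{2}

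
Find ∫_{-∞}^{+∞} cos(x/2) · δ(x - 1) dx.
\cos{\left(\frac{1}{2} \right)}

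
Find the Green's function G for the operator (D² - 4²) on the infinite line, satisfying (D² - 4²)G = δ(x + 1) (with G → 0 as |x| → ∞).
-\frac{e^{-4|x + 1|}}{8}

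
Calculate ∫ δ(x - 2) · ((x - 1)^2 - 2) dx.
-1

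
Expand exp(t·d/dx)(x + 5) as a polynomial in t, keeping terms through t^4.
t + x + 5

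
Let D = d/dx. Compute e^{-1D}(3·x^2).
3 x^{2} - 6 x + 3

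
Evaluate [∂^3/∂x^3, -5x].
-15\frac{d^{2}}{dx^{2}}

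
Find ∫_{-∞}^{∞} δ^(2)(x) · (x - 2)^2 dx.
2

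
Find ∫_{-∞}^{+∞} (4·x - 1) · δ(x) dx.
-1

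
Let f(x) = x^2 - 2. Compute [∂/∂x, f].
2 x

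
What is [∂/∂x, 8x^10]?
80 x^{9}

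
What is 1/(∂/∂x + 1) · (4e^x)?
2 e^{x}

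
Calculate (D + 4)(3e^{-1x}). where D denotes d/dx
9 e^{- x}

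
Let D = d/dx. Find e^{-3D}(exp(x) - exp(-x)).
- e^{3 - x} + e^{x - 3}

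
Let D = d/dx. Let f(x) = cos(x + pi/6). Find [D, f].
- \sin{\left(x + \frac{\pi}{6} \right)}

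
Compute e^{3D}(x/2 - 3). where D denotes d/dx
\frac{x}{2} - \frac{3}{2}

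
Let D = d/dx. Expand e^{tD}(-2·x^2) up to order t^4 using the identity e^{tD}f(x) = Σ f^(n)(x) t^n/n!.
- 2 t^{2} - 4 t x - 2 x^{2}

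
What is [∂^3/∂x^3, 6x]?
18\frac{d^{2}}{dx^{2}}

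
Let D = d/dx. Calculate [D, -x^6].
- 6 x^{5}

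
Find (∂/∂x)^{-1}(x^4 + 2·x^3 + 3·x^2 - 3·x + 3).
\frac{x^{5}}{5} + \frac{x^{4}}{2} + x^{3} - \frac{3 x^{2}}{2} + 3 x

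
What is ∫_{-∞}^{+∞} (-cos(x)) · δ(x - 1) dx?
- \cos{\left(1 \right)}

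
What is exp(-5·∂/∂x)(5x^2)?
5 x^{2} - 50 x + 125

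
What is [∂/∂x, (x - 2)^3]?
3 \left(x - 2\right)^{2}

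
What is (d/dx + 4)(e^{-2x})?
2 e^{- 2 x}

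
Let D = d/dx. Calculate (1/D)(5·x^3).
\frac{5 x^{4}}{4}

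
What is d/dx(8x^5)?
40 x^{4}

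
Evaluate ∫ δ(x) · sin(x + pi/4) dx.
\frac{\sqrt{2}}{2}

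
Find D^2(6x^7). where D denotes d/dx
252 x^{5}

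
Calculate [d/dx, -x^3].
- 3 x^{2}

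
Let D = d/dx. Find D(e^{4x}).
4 e^{4 x}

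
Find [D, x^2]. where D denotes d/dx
2 x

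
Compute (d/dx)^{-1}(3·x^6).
\frac{3 x^{7}}{7}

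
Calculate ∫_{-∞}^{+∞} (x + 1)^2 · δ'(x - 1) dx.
-4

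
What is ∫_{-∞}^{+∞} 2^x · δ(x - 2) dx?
4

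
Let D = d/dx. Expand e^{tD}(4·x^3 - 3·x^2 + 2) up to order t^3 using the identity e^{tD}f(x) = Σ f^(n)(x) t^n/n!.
4 t^{3} + t^{2} \left(12 x - 3\right) + 6 t x \left(2 x - 1\right) + 4 x^{3} - 3 x^{2} + 2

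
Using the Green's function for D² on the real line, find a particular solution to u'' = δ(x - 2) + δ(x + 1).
\frac{|x - 2|}{2} + \frac{|x + 1|}{2}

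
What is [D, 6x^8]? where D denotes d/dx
48 x^{7}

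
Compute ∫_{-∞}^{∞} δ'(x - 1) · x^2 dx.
-2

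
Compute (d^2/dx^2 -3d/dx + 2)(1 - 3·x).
11 - 6 x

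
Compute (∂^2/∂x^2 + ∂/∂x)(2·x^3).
6 x \left(x + 2\right)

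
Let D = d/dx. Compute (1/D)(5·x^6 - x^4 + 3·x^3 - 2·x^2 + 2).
\frac{5 x^{7}}{7} - \frac{x^{5}}{5} + \frac{3 x^{4}}{4} - \frac{2 x^{3}}{3} + 2 x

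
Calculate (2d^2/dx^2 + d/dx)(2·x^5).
10 x^{3} \left(x + 8\right)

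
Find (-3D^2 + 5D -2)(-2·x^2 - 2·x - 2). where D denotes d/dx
4 x^{2} - 16 x + 6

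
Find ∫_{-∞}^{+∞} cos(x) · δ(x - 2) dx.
\cos{\left(2 \right)}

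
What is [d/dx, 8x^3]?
24 x^{2}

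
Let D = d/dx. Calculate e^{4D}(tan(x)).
\tan{\left(x + 4 \right)}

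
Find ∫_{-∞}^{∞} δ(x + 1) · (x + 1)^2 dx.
0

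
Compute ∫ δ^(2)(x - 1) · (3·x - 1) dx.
0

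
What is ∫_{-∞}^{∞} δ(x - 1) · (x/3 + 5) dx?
\frac{16}{3}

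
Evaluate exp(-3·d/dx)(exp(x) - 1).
e^{x - 3} - 1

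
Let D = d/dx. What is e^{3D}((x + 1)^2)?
x^{2} + 8 x + 16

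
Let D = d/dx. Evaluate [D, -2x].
-2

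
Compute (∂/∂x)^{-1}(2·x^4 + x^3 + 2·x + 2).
\frac{2 x^{5}}{5} + \frac{x^{4}}{4} + x^{2} + 2 x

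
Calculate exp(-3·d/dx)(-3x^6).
- 3 x^{6} + 54 x^{5} - 405 x^{4} + 1620 x^{3} - 3645 x^{2} + 4374 x - 2187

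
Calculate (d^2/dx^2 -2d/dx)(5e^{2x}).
0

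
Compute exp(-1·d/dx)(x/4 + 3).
\frac{x}{4} + \frac{11}{4}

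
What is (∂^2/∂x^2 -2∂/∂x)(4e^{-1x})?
12 e^{- x}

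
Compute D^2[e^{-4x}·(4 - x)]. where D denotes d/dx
8 \left(9 - 2 x\right) e^{- 4 x}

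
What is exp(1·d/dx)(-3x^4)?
- 3 x^{4} - 12 x^{3} - 18 x^{2} - 12 x - 3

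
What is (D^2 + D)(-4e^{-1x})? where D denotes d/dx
0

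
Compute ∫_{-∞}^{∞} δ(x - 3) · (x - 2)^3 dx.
1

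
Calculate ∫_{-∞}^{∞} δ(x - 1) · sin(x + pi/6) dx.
\sin{\left(\frac{\pi}{6} + 1 \right)}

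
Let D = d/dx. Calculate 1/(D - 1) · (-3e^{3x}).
- \frac{3 e^{3 x}}{2}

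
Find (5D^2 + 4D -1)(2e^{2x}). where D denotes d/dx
54 e^{2 x}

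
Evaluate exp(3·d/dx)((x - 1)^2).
x^{2} + 4 x + 4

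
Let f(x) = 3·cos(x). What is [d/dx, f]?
- 3 \sin{\left(x \right)}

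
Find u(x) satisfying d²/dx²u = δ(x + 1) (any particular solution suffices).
\frac{|x + 1|}{2}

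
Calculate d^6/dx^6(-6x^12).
- 3991680 x^{6}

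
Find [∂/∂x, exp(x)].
e^{x}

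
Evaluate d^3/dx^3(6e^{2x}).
48 e^{2 x}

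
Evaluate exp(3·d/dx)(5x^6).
5 x^{6} + 90 x^{5} + 675 x^{4} + 2700 x^{3} + 6075 x^{2} + 7290 x + 3645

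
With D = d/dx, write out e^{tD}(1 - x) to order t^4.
- t - x + 1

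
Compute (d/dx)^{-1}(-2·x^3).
- \frac{x^{4}}{2}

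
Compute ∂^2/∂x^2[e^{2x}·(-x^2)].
\left(- 4 x^{2} - 8 x - 2\right) e^{2 x}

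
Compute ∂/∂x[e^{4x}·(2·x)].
\left(8 x + 2\right) e^{4 x}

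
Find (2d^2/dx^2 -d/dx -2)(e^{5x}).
43 e^{5 x}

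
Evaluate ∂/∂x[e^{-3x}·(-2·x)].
2 \left(3 x - 1\right) e^{- 3 x}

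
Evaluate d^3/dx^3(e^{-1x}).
- e^{- x}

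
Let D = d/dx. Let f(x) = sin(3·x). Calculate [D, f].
3 \cos{\left(3 x \right)}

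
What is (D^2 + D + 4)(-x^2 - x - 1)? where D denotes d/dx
- 4 x^{2} - 6 x - 7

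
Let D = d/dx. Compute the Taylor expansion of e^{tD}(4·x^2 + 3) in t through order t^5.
4 t^{2} + 8 t x + 4 x^{2} + 3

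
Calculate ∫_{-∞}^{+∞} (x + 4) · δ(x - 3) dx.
7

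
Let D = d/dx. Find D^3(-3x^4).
- 72 x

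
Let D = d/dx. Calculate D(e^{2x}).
2 e^{2 x}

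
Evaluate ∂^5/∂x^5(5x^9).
75600 x^{4}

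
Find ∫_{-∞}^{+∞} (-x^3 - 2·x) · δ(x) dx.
0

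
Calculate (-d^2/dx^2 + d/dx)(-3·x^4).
12 x^{2} \left(3 - x\right)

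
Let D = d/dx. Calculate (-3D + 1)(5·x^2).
5 x \left(x - 6\right)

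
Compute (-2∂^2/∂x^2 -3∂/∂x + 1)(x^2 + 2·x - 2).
x^{2} - 4 x - 12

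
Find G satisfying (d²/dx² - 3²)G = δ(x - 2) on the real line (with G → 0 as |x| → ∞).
-\frac{e^{-3|x - 2|}}{6}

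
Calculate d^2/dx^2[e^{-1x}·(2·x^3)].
2 x \left(x^{2} - 6 x + 6\right) e^{- x}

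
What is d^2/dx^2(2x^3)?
12 x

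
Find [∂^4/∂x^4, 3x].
12\frac{d^{3}}{dx^{3}}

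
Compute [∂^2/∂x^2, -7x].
-14\frac{d}{dx}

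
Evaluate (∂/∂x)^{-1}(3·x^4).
\frac{3 x^{5}}{5}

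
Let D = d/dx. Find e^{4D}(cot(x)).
\cot{\left(x + 4 \right)}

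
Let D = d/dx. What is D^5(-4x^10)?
- 120960 x^{5}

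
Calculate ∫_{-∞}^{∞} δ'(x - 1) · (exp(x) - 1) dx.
- e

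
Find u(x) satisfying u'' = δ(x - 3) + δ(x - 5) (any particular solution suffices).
\frac{|x - 3|}{2} + \frac{|x - 5|}{2}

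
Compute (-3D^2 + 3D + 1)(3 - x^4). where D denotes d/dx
- x^{4} - 12 x^{3} + 36 x^{2} + 3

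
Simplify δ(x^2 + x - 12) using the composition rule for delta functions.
\frac{\delta(x - 3) + \delta(x + 4)}{7}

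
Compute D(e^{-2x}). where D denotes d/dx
- 2 e^{- 2 x}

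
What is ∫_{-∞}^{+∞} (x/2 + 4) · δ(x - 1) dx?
\frac{9}{2}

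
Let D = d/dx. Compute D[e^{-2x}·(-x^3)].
x^{2} \left(2 x - 3\right) e^{- 2 x}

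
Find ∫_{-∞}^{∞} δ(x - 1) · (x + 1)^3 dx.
8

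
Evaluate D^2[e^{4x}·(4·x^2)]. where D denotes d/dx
\left(64 x^{2} + 64 x + 8\right) e^{4 x}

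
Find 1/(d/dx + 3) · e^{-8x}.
- \frac{e^{- 8 x}}{5}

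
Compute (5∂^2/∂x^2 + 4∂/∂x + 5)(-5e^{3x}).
- 310 e^{3 x}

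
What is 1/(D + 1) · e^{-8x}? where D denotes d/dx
- \frac{e^{- 8 x}}{7}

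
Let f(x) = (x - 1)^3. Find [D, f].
3 \left(x - 1\right)^{2}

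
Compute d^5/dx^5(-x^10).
- 30240 x^{5}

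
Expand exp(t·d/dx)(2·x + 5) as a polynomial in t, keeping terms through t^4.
2 t + 2 x + 5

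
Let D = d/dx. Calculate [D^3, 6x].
18D^{2}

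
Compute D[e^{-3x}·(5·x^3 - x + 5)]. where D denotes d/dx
\left(- 15 x^{3} + 15 x^{2} + 3 x - 16\right) e^{- 3 x}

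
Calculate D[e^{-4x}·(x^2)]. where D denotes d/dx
2 x \left(1 - 2 x\right) e^{- 4 x}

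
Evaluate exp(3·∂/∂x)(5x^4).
5 x^{4} + 60 x^{3} + 270 x^{2} + 540 x + 405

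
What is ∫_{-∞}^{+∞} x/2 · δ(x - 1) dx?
\frac{1}{2}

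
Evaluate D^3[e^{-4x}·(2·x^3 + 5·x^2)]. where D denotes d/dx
4 \left(- 32 x^{3} - 8 x^{2} + 84 x - 27\right) e^{- 4 x}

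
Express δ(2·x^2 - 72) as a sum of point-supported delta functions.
\frac{\delta(x - 6) + \delta(x + 6)}{24}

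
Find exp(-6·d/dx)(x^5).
x^{5} - 30 x^{4} + 360 x^{3} - 2160 x^{2} + 6480 x - 7776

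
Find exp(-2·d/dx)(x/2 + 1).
\frac{x}{2}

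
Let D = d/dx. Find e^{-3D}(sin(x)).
\sin{\left(x - 3 \right)}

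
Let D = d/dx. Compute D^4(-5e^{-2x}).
- 80 e^{- 2 x}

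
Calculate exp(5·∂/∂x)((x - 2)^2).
x^{2} + 6 x + 9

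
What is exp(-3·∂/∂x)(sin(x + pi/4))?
\sin{\left(x - 3 + \frac{\pi}{4} \right)}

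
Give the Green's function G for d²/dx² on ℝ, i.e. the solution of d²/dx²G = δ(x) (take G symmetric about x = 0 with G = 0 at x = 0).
\frac{|x|}{2}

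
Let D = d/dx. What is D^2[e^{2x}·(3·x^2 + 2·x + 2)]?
\left(12 x^{2} + 32 x + 22\right) e^{2 x}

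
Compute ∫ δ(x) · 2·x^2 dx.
0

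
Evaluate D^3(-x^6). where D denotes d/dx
- 120 x^{3}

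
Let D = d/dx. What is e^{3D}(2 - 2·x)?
- 2 x - 4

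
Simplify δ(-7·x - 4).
\frac{\delta(x + 4/7)}{7}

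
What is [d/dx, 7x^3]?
21 x^{2}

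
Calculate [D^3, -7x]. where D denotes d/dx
-21D^{2}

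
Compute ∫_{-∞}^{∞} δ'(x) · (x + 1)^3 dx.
-3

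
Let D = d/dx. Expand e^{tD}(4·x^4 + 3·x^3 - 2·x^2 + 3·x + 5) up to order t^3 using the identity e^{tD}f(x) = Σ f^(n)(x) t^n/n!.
t^{3} \left(16 x + 3\right) + t^{2} \left(24 x^{2} + 9 x - 2\right) + t \left(16 x^{3} + 9 x^{2} - 4 x + 3\right) + 4 x^{4} + 3 x^{3} - 2 x^{2} + 3 x + 5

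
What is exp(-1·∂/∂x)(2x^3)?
2 x^{3} - 6 x^{2} + 6 x - 2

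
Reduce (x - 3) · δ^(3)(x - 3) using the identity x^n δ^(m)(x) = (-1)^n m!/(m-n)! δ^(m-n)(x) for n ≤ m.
-3\delta^{(2)}(x - 3)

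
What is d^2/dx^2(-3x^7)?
- 126 x^{5}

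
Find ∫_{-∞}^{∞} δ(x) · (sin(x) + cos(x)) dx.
1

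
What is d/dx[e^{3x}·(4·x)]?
\left(12 x + 4\right) e^{3 x}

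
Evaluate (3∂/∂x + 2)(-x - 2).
- 2 x - 7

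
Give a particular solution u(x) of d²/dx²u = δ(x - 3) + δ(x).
\frac{|x - 3|}{2} + \frac{|x|}{2}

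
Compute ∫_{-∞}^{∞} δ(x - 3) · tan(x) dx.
\tan{\left(3 \right)}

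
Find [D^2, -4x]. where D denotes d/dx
-8D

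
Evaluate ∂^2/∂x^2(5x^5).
100 x^{3}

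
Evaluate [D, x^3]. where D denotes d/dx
3 x^{2}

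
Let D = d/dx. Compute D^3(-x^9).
- 504 x^{6}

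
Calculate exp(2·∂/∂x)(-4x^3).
- 4 x^{3} - 24 x^{2} - 48 x - 32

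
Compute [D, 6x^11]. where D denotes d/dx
66 x^{10}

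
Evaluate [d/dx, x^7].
7 x^{6}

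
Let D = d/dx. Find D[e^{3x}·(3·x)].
\left(9 x + 3\right) e^{3 x}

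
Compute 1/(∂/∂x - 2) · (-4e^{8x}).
- \frac{2 e^{8 x}}{3}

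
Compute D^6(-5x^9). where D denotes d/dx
- 302400 x^{3}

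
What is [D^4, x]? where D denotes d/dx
4D^{3}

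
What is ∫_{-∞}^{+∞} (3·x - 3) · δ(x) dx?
-3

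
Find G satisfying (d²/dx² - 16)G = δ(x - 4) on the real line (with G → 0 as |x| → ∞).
-\frac{e^{-4|x - 4|}}{8}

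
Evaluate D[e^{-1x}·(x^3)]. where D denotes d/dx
x^{2} \left(3 - x\right) e^{- x}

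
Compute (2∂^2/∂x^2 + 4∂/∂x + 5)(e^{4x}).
53 e^{4 x}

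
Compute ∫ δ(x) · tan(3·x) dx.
0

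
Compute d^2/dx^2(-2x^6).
- 60 x^{4}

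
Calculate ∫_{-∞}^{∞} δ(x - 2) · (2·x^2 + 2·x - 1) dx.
11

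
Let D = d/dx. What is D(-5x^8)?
- 40 x^{7}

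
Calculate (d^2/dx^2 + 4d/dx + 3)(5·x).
15 x + 20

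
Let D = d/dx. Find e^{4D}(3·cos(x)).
3 \cos{\left(x + 4 \right)}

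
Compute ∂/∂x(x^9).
9 x^{8}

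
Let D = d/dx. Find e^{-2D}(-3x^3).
- 3 x^{3} + 18 x^{2} - 36 x + 24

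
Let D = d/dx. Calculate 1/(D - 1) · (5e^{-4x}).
- e^{- 4 x}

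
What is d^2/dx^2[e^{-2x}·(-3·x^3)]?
6 x \left(- 2 x^{2} + 6 x - 3\right) e^{- 2 x}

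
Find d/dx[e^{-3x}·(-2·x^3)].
6 x^{2} \left(x - 1\right) e^{- 3 x}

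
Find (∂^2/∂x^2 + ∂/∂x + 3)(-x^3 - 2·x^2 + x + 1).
x \left(- 3 x^{2} - 9 x - 7\right)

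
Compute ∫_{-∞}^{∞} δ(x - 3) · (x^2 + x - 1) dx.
11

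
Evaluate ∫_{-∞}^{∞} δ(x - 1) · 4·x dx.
4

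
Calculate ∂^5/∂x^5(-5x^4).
0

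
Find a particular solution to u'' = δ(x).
\frac{|x|}{2}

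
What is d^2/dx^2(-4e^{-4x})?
- 64 e^{- 4 x}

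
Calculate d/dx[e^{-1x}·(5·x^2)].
5 x \left(2 - x\right) e^{- x}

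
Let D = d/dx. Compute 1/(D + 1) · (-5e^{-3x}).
\frac{5 e^{- 3 x}}{2}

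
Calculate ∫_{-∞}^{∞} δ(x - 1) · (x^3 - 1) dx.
0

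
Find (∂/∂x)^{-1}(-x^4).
- \frac{x^{5}}{5}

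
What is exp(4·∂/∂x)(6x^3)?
6 x^{3} + 72 x^{2} + 288 x + 384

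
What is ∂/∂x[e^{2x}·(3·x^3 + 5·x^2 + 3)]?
\left(6 x^{3} + 19 x^{2} + 10 x + 6\right) e^{2 x}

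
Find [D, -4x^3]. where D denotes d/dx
- 12 x^{2}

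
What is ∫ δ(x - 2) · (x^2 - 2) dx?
2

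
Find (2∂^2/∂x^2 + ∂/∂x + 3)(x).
3 x + 1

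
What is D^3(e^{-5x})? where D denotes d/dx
- 125 e^{- 5 x}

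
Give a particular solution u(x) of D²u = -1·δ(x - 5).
-\frac{|x - 5|}{2}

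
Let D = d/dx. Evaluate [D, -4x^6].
- 24 x^{5}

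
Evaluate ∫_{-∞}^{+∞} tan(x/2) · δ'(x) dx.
- \frac{1}{2}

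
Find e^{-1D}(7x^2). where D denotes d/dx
7 x^{2} - 14 x + 7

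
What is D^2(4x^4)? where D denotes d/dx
48 x^{2}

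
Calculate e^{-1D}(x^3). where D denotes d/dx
x^{3} - 3 x^{2} + 3 x - 1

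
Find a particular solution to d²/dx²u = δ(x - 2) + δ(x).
\frac{|x - 2|}{2} + \frac{|x|}{2}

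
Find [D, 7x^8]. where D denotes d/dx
56 x^{7}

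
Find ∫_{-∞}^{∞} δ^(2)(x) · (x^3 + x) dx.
0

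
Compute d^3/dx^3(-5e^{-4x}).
320 e^{- 4 x}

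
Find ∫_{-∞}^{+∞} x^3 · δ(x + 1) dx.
-1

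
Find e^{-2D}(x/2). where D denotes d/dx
\frac{x}{2} - 1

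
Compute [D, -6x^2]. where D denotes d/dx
- 12 x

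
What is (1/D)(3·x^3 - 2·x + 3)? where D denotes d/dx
\frac{3 x^{4}}{4} - x^{2} + 3 x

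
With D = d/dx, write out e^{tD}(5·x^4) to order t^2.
5 x^{2} \left(6 t^{2} + 4 t x + x^{2}\right)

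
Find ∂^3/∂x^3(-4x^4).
- 96 x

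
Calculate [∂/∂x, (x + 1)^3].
3 \left(x + 1\right)^{2}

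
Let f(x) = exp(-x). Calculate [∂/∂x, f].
- e^{- x}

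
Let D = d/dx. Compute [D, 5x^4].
20 x^{3}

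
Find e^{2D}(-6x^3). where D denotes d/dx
- 6 x^{3} - 36 x^{2} - 72 x - 48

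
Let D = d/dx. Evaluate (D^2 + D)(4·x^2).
8 x + 8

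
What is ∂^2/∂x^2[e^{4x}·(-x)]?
\left(- 16 x - 8\right) e^{4 x}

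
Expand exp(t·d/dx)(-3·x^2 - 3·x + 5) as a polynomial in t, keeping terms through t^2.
- 3 t^{2} - 3 t \left(2 x + 1\right) - 3 x^{2} - 3 x + 5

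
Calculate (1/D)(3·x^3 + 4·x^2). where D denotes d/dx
\frac{3 x^{4}}{4} + \frac{4 x^{3}}{3}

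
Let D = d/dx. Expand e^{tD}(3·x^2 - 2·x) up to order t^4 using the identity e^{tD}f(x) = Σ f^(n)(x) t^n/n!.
3 t^{2} + 2 t \left(3 x - 1\right) + 3 x^{2} - 2 x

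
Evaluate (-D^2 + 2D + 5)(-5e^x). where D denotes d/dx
- 30 e^{x}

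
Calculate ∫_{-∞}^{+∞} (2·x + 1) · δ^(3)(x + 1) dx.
0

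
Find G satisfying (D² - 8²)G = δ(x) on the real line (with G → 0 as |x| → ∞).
-\frac{e^{-8|x|}}{16}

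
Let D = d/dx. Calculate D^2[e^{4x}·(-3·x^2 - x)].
\left(- 48 x^{2} - 64 x - 14\right) e^{4 x}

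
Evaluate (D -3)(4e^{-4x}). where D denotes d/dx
- 28 e^{- 4 x}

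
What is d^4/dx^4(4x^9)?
12096 x^{5}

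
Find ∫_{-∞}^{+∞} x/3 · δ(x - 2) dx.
\frac{2}{3}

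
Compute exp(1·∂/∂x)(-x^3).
- x^{3} - 3 x^{2} - 3 x - 1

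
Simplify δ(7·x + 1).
\frac{\delta(x + 1/7)}{7}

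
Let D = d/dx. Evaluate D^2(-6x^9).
- 432 x^{7}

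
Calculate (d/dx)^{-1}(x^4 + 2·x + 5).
\frac{x^{5}}{5} + x^{2} + 5 x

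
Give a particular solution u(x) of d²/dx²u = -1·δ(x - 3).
-\frac{|x - 3|}{2}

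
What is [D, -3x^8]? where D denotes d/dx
- 24 x^{7}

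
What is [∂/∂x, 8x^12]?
96 x^{11}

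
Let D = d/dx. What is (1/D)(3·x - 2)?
\frac{3 x^{2}}{2} - 2 x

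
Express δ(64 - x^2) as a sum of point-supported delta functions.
\frac{\delta(x - 8) + \delta(x + 8)}{16}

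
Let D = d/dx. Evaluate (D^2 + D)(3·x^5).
15 x^{3} \left(x + 4\right)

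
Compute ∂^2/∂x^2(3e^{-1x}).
3 e^{- x}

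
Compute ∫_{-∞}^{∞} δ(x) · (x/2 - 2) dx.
-2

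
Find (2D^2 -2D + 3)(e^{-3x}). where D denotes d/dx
27 e^{- 3 x}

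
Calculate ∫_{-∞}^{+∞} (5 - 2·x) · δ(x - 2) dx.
1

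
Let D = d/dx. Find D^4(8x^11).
63360 x^{7}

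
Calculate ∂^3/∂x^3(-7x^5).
- 420 x^{2}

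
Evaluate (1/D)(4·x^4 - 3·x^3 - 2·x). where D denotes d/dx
\frac{4 x^{5}}{5} - \frac{3 x^{4}}{4} - x^{2}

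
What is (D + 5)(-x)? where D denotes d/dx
- 5 x - 1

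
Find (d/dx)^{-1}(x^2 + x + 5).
\frac{x^{3}}{3} + \frac{x^{2}}{2} + 5 x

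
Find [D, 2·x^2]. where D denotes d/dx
4 x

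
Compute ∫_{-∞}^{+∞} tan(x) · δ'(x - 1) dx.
- \tan^{2}{\left(1 \right)} - 1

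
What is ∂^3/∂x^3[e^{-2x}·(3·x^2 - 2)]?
4 \left(- 6 x^{2} + 18 x - 5\right) e^{- 2 x}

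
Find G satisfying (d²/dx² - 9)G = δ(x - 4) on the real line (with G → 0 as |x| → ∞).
-\frac{e^{-3|x - 4|}}{6}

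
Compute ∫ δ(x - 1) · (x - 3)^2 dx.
4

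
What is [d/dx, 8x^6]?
48 x^{5}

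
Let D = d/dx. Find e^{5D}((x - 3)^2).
x^{2} + 4 x + 4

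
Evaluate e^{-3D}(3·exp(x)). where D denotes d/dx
3 e^{x - 3}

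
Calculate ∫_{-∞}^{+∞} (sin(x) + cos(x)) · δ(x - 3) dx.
\cos{\left(3 \right)} + \sin{\left(3 \right)}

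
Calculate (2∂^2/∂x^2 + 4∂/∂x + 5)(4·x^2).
20 x^{2} + 32 x + 16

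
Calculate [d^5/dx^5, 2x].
10\frac{d^{4}}{dx^{4}}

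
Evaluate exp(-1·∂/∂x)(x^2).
x^{2} - 2 x + 1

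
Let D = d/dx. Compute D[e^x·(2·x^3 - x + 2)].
\left(2 x^{3} + 6 x^{2} - x + 1\right) e^{x}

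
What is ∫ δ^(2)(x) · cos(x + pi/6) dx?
- \frac{\sqrt{3}}{2}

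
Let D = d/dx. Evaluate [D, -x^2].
- 2 x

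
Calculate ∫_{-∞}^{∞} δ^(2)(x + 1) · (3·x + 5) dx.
0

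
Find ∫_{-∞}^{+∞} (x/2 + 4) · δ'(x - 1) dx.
- \frac{1}{2}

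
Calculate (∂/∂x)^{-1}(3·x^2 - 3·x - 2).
x^{3} - \frac{3 x^{2}}{2} - 2 x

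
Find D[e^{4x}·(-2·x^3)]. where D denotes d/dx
x^{2} \left(- 8 x - 6\right) e^{4 x}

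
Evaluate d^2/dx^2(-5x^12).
- 660 x^{10}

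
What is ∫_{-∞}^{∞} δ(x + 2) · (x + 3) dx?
1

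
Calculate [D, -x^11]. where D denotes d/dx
- 11 x^{10}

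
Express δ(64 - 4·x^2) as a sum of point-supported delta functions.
\frac{\delta(x - 4) + \delta(x + 4)}{32}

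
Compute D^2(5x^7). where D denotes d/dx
210 x^{5}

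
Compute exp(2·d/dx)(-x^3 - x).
- x^{3} - 6 x^{2} - 13 x - 10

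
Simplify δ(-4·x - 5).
\frac{\delta(x + 5/4)}{4}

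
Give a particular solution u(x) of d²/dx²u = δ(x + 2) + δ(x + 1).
\frac{|x + 2|}{2} + \frac{|x + 1|}{2}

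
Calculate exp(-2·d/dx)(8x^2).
8 x^{2} - 32 x + 32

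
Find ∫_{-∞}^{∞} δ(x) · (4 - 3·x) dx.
4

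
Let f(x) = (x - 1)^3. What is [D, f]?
3 \left(x - 1\right)^{2}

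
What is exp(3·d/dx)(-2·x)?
- 2 x - 6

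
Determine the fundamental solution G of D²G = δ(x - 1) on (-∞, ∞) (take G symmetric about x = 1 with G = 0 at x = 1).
\frac{|x - 1|}{2}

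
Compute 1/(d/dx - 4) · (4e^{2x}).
- 2 e^{2 x}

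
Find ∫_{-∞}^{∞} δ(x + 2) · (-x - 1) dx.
1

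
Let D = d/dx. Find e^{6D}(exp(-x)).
e^{- x - 6}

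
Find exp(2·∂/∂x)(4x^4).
4 x^{4} + 32 x^{3} + 96 x^{2} + 128 x + 64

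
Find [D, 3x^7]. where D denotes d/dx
21 x^{6}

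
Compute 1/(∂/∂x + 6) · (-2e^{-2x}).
- \frac{e^{- 2 x}}{2}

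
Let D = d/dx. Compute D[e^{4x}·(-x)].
\left(- 4 x - 1\right) e^{4 x}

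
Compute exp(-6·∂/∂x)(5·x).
5 x - 30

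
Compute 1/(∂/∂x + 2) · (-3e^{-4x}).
\frac{3 e^{- 4 x}}{2}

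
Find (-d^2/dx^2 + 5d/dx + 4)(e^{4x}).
8 e^{4 x}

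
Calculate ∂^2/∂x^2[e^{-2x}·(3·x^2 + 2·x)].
2 \left(6 x^{2} - 8 x - 1\right) e^{- 2 x}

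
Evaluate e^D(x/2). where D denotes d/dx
\frac{x}{2} + \frac{1}{2}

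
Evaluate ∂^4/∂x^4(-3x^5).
- 360 x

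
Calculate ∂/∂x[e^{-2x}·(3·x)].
3 \left(1 - 2 x\right) e^{- 2 x}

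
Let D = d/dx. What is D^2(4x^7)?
168 x^{5}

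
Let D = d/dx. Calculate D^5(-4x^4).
0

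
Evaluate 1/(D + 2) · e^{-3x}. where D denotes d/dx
- e^{- 3 x}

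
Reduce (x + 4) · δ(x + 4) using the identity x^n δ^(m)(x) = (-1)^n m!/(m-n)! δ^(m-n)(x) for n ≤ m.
0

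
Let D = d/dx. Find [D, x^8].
8 x^{7}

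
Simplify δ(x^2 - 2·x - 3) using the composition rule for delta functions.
\frac{\delta(x - 3) + \delta(x + 1)}{4}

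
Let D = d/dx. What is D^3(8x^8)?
2688 x^{5}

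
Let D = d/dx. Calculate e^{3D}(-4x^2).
- 4 x^{2} - 24 x - 36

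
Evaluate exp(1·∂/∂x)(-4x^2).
- 4 x^{2} - 8 x - 4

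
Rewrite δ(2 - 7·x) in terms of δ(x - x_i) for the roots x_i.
\frac{\delta(x - 2/7)}{7}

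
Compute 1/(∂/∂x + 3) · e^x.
\frac{e^{x}}{4}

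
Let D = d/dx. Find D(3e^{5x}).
15 e^{5 x}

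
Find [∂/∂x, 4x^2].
8 x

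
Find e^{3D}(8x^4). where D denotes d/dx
8 x^{4} + 96 x^{3} + 432 x^{2} + 864 x + 648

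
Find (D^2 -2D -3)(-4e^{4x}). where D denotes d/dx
- 20 e^{4 x}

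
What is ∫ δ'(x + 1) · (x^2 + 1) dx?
2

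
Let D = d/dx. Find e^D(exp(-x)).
e^{- x - 1}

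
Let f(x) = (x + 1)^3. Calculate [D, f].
3 \left(x + 1\right)^{2}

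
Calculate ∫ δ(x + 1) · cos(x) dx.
\cos{\left(1 \right)}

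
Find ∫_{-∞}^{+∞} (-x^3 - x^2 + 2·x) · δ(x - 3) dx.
-30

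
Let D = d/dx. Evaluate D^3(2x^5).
120 x^{2}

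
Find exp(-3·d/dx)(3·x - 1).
3 x - 10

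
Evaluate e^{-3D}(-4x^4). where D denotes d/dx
- 4 x^{4} + 48 x^{3} - 216 x^{2} + 432 x - 324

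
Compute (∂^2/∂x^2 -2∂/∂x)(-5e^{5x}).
- 75 e^{5 x}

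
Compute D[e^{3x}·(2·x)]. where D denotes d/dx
\left(6 x + 2\right) e^{3 x}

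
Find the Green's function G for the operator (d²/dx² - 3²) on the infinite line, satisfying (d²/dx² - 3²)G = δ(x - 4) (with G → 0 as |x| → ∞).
-\frac{e^{-3|x - 4|}}{6}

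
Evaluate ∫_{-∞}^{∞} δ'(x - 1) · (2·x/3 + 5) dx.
- \frac{2}{3}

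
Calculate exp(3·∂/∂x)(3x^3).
3 x^{3} + 27 x^{2} + 81 x + 81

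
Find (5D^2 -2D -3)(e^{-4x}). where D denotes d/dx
85 e^{- 4 x}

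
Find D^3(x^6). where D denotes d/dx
120 x^{3}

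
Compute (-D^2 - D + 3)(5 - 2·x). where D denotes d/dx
17 - 6 x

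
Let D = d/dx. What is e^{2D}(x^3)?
x^{3} + 6 x^{2} + 12 x + 8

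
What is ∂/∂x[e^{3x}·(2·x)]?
\left(6 x + 2\right) e^{3 x}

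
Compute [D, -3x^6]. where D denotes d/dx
- 18 x^{5}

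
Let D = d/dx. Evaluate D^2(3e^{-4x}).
48 e^{- 4 x}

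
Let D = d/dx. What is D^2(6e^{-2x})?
24 e^{- 2 x}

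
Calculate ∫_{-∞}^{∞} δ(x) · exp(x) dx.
1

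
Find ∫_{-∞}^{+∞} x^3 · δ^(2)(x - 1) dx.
6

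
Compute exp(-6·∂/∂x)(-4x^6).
- 4 x^{6} + 144 x^{5} - 2160 x^{4} + 17280 x^{3} - 77760 x^{2} + 186624 x - 186624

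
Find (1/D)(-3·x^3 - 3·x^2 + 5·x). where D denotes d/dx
- \frac{3 x^{4}}{4} - x^{3} + \frac{5 x^{2}}{2}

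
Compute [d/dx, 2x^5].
10 x^{4}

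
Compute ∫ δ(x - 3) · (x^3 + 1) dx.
28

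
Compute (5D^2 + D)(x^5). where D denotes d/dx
5 x^{3} \left(x + 20\right)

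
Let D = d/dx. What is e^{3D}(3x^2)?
3 x^{2} + 18 x + 27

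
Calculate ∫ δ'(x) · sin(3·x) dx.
-3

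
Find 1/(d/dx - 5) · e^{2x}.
- \frac{e^{2 x}}{3}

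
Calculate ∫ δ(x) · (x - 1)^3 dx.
-1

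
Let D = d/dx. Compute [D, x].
1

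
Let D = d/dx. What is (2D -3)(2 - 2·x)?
6 x - 10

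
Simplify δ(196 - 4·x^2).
\frac{\delta(x - 7) + \delta(x + 7)}{56}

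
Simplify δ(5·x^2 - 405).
\frac{\delta(x - 9) + \delta(x + 9)}{90}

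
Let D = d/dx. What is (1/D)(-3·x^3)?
- \frac{3 x^{4}}{4}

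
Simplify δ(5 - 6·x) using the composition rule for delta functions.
\frac{\delta(x - 5/6)}{6}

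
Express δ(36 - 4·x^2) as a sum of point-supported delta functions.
\frac{\delta(x - 3) + \delta(x + 3)}{24}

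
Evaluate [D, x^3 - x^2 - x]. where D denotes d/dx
3 x^{2} - 2 x - 1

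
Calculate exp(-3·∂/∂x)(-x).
3 - x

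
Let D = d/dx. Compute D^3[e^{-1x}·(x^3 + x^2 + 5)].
\left(- x^{3} + 8 x^{2} - 12 x - 5\right) e^{- x}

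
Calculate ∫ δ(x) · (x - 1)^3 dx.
-1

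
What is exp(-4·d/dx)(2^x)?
2^{x - 4}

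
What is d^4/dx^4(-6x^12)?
- 71280 x^{8}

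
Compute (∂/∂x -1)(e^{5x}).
4 e^{5 x}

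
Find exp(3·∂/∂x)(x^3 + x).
x^{3} + 9 x^{2} + 28 x + 30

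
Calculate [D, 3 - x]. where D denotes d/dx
-1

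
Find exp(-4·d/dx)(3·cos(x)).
3 \cos{\left(x - 4 \right)}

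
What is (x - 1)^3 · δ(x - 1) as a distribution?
0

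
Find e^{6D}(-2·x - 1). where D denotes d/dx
- 2 x - 13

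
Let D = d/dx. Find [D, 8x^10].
80 x^{9}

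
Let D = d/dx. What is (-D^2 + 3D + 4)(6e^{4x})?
0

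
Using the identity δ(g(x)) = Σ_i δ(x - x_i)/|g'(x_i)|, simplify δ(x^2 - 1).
\frac{\delta(x + 1) + \delta(x - 1)}{2}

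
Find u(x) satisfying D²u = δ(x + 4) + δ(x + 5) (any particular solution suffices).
\frac{|x + 4|}{2} + \frac{|x + 5|}{2}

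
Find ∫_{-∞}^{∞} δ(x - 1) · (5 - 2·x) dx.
3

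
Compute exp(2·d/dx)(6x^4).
6 x^{4} + 48 x^{3} + 144 x^{2} + 192 x + 96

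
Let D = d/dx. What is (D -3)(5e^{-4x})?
- 35 e^{- 4 x}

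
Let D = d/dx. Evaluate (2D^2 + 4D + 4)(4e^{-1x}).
8 e^{- x}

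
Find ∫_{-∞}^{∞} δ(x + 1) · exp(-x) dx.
e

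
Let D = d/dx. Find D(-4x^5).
- 20 x^{4}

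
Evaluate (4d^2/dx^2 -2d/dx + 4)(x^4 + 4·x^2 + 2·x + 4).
4 x^{4} - 8 x^{3} + 64 x^{2} - 8 x + 44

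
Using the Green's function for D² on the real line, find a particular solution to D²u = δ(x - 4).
\frac{|x - 4|}{2}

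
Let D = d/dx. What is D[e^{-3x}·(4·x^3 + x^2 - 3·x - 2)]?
\left(- 12 x^{3} + 9 x^{2} + 11 x + 3\right) e^{- 3 x}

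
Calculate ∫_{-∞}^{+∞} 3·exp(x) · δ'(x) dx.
-3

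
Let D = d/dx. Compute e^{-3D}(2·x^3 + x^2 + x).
2 x^{3} - 17 x^{2} + 49 x - 48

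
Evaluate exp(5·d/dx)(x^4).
x^{4} + 20 x^{3} + 150 x^{2} + 500 x + 625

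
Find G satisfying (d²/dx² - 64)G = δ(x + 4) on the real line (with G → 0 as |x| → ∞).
-\frac{e^{-8|x + 4|}}{16}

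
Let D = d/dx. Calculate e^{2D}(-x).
- x - 2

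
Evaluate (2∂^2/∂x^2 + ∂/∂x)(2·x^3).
6 x \left(x + 4\right)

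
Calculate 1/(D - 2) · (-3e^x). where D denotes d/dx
3 e^{x}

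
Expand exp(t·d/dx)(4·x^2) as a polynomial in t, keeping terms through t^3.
4 t^{2} + 8 t x + 4 x^{2}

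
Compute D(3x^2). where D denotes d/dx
6 x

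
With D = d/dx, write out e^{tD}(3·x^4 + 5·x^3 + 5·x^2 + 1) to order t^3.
t^{3} \left(12 x + 5\right) + t^{2} \left(18 x^{2} + 15 x + 5\right) + t x \left(12 x^{2} + 15 x + 10\right) + 3 x^{4} + 5 x^{3} + 5 x^{2} + 1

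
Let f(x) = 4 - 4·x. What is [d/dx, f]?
-4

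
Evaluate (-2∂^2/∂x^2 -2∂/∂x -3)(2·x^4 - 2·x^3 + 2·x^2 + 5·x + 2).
- 6 x^{4} - 10 x^{3} - 42 x^{2} + x - 24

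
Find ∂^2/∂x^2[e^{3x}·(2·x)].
\left(18 x + 12\right) e^{3 x}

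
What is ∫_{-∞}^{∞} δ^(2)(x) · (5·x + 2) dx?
0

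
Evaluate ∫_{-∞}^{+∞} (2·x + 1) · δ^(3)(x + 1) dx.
0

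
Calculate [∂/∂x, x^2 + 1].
2 x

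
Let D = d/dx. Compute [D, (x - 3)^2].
2 x - 6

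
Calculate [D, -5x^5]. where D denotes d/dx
- 25 x^{4}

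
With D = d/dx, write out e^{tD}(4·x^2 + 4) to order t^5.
4 t^{2} + 8 t x + 4 x^{2} + 4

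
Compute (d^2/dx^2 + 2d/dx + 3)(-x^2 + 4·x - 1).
- 3 x^{2} + 8 x + 3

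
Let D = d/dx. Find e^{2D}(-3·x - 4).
- 3 x - 10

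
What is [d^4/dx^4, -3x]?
-12\frac{d^{3}}{dx^{3}}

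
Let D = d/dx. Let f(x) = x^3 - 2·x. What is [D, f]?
3 x^{2} - 2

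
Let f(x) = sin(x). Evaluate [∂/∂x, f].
\cos{\left(x \right)}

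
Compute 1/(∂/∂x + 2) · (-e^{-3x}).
e^{- 3 x}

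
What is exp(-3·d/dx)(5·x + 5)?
5 x - 10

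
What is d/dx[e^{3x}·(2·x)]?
\left(6 x + 2\right) e^{3 x}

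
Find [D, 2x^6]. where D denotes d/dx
12 x^{5}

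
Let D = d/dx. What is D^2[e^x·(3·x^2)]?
3 \left(x^{2} + 4 x + 2\right) e^{x}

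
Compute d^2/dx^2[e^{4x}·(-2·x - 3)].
32 \left(- x - 2\right) e^{4 x}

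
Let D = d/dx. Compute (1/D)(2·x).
x^{2}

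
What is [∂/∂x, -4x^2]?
- 8 x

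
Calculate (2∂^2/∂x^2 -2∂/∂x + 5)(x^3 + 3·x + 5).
5 x^{3} - 6 x^{2} + 27 x + 19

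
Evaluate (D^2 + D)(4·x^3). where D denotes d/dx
12 x \left(x + 2\right)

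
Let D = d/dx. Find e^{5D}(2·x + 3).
2 x + 13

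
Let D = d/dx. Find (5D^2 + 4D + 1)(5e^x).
50 e^{x}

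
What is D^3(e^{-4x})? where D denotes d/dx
- 64 e^{- 4 x}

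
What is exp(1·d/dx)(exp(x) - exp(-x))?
2 \sinh{\left(x + 1 \right)}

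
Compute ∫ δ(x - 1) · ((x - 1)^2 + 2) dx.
2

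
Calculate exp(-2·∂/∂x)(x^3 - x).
x^{3} - 6 x^{2} + 11 x - 6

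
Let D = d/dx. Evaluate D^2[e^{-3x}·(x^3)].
3 x \left(3 x^{2} - 6 x + 2\right) e^{- 3 x}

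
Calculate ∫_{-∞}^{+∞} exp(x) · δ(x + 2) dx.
e^{-2}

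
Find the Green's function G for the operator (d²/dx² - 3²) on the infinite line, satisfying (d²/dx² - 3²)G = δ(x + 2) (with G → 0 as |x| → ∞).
-\frac{e^{-3|x + 2|}}{6}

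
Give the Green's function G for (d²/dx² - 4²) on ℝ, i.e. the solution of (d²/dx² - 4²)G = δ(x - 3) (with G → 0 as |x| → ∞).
-\frac{e^{-4|x - 3|}}{8}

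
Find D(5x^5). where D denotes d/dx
25 x^{4}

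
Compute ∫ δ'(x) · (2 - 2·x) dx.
2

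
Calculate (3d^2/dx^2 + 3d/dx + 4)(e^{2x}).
22 e^{2 x}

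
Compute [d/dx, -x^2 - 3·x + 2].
- 2 x - 3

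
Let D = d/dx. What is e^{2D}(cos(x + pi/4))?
\cos{\left(x + \frac{\pi}{4} + 2 \right)}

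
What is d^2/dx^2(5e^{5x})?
125 e^{5 x}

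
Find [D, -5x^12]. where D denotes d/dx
- 60 x^{11}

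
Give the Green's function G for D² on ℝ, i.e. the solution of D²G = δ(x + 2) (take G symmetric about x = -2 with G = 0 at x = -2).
\frac{|x + 2|}{2}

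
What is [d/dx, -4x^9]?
- 36 x^{8}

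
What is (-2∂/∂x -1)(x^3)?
x^{2} \left(- x - 6\right)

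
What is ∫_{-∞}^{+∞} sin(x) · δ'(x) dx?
-1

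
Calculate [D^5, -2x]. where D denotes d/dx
-10D^{4}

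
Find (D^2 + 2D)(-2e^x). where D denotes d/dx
- 6 e^{x}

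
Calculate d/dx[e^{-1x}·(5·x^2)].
5 x \left(2 - x\right) e^{- x}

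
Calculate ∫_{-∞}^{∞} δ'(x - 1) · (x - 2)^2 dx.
2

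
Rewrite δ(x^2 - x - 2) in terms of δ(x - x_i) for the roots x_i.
\frac{\delta(x - 2) + \delta(x + 1)}{3}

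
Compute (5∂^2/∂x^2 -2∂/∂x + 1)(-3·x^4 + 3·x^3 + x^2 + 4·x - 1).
- 3 x^{4} + 27 x^{3} - 197 x^{2} + 90 x + 1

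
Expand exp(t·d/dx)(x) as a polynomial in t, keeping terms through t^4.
t + x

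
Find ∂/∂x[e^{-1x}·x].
\left(1 - x\right) e^{- x}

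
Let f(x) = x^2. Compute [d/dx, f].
2 x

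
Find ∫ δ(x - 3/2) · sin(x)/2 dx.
\frac{\sin{\left(\frac{3}{2} \right)}}{2}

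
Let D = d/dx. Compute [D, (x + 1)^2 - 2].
2 x + 2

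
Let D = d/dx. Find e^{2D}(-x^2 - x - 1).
- x^{2} - 5 x - 7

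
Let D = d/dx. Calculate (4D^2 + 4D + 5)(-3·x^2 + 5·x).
- 15 x^{2} + x - 4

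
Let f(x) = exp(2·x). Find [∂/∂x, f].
2 e^{2 x}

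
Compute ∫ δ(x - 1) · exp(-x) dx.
e^{-1}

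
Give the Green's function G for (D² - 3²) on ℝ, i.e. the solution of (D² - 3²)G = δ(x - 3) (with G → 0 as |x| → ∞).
-\frac{e^{-3|x - 3|}}{6}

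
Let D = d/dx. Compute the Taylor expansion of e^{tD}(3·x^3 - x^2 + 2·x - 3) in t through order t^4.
3 t^{3} + t^{2} \left(9 x - 1\right) + t \left(9 x^{2} - 2 x + 2\right) + 3 x^{3} - x^{2} + 2 x - 3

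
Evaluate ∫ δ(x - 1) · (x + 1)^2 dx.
4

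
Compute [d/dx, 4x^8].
32 x^{7}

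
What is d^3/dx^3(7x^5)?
420 x^{2}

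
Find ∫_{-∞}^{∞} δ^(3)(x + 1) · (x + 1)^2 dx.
0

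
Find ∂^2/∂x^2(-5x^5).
- 100 x^{3}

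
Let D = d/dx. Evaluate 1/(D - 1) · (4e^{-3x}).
- e^{- 3 x}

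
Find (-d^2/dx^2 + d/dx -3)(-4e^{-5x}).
132 e^{- 5 x}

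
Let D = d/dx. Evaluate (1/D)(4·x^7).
\frac{x^{8}}{2}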